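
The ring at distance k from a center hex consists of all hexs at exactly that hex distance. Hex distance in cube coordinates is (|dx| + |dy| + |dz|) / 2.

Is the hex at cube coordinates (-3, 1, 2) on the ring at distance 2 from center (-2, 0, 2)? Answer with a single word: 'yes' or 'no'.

Answer: no

Derivation:
|px - cx| = |-3 - (-2)| = 1
|py - cy| = |1 - 0| = 1
|pz - cz| = |2 - 2| = 0
distance = (1+1+0)/2 = 2/2 = 1
radius = 2; distance != radius -> no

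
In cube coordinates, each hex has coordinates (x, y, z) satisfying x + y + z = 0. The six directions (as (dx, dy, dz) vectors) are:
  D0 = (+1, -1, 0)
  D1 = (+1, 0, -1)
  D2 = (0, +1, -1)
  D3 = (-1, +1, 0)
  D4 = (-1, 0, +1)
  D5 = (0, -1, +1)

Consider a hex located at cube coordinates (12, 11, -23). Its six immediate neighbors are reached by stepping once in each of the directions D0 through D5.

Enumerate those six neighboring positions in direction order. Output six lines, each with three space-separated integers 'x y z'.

Answer: 13 10 -23
13 11 -24
12 12 -24
11 12 -23
11 11 -22
12 10 -22

Derivation:
Center: (12, 11, -23). Add each direction:
  D0: (12, 11, -23) + (1, -1, 0) = (13, 10, -23)
  D1: (12, 11, -23) + (1, 0, -1) = (13, 11, -24)
  D2: (12, 11, -23) + (0, 1, -1) = (12, 12, -24)
  D3: (12, 11, -23) + (-1, 1, 0) = (11, 12, -23)
  D4: (12, 11, -23) + (-1, 0, 1) = (11, 11, -22)
  D5: (12, 11, -23) + (0, -1, 1) = (12, 10, -22)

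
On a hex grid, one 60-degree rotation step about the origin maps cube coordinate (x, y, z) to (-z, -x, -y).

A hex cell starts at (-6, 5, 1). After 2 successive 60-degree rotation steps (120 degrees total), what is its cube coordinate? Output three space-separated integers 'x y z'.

Answer: 5 1 -6

Derivation:
Start: (-6, 5, 1)
Step 1: (-6, 5, 1) -> (-(1), -(-6), -(5)) = (-1, 6, -5)
Step 2: (-1, 6, -5) -> (-(-5), -(-1), -(6)) = (5, 1, -6)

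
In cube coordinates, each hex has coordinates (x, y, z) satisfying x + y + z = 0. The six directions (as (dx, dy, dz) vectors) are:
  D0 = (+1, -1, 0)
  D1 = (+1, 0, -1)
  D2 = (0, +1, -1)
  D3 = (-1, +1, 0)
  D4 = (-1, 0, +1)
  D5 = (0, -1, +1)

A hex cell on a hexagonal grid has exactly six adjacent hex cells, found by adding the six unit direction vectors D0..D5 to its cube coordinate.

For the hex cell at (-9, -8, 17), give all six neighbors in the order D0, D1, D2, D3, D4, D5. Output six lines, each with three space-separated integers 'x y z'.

Center: (-9, -8, 17). Add each direction:
  D0: (-9, -8, 17) + (1, -1, 0) = (-8, -9, 17)
  D1: (-9, -8, 17) + (1, 0, -1) = (-8, -8, 16)
  D2: (-9, -8, 17) + (0, 1, -1) = (-9, -7, 16)
  D3: (-9, -8, 17) + (-1, 1, 0) = (-10, -7, 17)
  D4: (-9, -8, 17) + (-1, 0, 1) = (-10, -8, 18)
  D5: (-9, -8, 17) + (0, -1, 1) = (-9, -9, 18)

Answer: -8 -9 17
-8 -8 16
-9 -7 16
-10 -7 17
-10 -8 18
-9 -9 18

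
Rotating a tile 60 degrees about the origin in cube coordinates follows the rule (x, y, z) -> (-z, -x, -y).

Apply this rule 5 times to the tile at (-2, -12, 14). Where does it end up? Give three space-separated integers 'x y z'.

Start: (-2, -12, 14)
Step 1: (-2, -12, 14) -> (-(14), -(-2), -(-12)) = (-14, 2, 12)
Step 2: (-14, 2, 12) -> (-(12), -(-14), -(2)) = (-12, 14, -2)
Step 3: (-12, 14, -2) -> (-(-2), -(-12), -(14)) = (2, 12, -14)
Step 4: (2, 12, -14) -> (-(-14), -(2), -(12)) = (14, -2, -12)
Step 5: (14, -2, -12) -> (-(-12), -(14), -(-2)) = (12, -14, 2)

Answer: 12 -14 2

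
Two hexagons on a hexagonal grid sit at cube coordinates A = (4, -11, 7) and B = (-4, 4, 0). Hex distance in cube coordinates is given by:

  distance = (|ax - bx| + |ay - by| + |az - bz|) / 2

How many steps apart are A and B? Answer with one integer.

Answer: 15

Derivation:
|ax - bx| = |4 - (-4)| = 8
|ay - by| = |-11 - 4| = 15
|az - bz| = |7 - 0| = 7
distance = (8 + 15 + 7) / 2 = 30 / 2 = 15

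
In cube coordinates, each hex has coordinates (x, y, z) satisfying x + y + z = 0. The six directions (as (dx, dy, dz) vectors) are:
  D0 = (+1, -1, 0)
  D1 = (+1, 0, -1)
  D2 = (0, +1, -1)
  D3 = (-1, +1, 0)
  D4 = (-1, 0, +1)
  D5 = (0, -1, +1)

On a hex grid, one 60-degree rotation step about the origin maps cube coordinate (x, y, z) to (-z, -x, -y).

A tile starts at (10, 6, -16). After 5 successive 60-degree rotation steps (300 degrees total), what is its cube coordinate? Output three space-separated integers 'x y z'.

Answer: -6 16 -10

Derivation:
Start: (10, 6, -16)
Step 1: (10, 6, -16) -> (-(-16), -(10), -(6)) = (16, -10, -6)
Step 2: (16, -10, -6) -> (-(-6), -(16), -(-10)) = (6, -16, 10)
Step 3: (6, -16, 10) -> (-(10), -(6), -(-16)) = (-10, -6, 16)
Step 4: (-10, -6, 16) -> (-(16), -(-10), -(-6)) = (-16, 10, 6)
Step 5: (-16, 10, 6) -> (-(6), -(-16), -(10)) = (-6, 16, -10)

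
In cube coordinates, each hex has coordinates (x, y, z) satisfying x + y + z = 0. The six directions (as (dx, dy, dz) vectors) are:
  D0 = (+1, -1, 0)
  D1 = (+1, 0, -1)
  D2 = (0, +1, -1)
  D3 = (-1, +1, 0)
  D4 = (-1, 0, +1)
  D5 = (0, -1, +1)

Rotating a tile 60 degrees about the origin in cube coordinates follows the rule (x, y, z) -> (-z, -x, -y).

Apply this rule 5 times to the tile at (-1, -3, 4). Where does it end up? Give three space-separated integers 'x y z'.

Answer: 3 -4 1

Derivation:
Start: (-1, -3, 4)
Step 1: (-1, -3, 4) -> (-(4), -(-1), -(-3)) = (-4, 1, 3)
Step 2: (-4, 1, 3) -> (-(3), -(-4), -(1)) = (-3, 4, -1)
Step 3: (-3, 4, -1) -> (-(-1), -(-3), -(4)) = (1, 3, -4)
Step 4: (1, 3, -4) -> (-(-4), -(1), -(3)) = (4, -1, -3)
Step 5: (4, -1, -3) -> (-(-3), -(4), -(-1)) = (3, -4, 1)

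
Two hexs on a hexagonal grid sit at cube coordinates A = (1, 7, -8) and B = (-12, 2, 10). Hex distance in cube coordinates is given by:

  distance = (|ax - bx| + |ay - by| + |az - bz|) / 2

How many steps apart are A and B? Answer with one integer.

|ax - bx| = |1 - (-12)| = 13
|ay - by| = |7 - 2| = 5
|az - bz| = |-8 - 10| = 18
distance = (13 + 5 + 18) / 2 = 36 / 2 = 18

Answer: 18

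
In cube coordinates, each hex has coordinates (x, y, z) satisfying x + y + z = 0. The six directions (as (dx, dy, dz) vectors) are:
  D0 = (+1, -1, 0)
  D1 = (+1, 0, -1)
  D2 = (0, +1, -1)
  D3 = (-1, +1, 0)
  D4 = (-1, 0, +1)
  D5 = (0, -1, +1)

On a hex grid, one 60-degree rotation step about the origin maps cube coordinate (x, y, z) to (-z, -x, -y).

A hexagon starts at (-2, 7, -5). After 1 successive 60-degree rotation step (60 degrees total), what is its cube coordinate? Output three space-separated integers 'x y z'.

Start: (-2, 7, -5)
Step 1: (-2, 7, -5) -> (-(-5), -(-2), -(7)) = (5, 2, -7)

Answer: 5 2 -7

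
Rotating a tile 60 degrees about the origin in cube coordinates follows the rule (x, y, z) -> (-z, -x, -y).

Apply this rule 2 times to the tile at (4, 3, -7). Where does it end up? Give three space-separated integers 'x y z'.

Answer: 3 -7 4

Derivation:
Start: (4, 3, -7)
Step 1: (4, 3, -7) -> (-(-7), -(4), -(3)) = (7, -4, -3)
Step 2: (7, -4, -3) -> (-(-3), -(7), -(-4)) = (3, -7, 4)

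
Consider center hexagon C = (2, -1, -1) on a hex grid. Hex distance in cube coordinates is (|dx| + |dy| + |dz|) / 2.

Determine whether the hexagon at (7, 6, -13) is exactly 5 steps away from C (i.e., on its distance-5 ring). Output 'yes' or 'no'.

Answer: no

Derivation:
|px - cx| = |7 - 2| = 5
|py - cy| = |6 - (-1)| = 7
|pz - cz| = |-13 - (-1)| = 12
distance = (5+7+12)/2 = 24/2 = 12
radius = 5; distance != radius -> no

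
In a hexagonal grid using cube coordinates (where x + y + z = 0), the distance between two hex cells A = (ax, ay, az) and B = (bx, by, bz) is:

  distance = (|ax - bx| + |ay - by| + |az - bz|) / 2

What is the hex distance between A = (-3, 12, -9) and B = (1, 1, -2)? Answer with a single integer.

Answer: 11

Derivation:
|ax - bx| = |-3 - 1| = 4
|ay - by| = |12 - 1| = 11
|az - bz| = |-9 - (-2)| = 7
distance = (4 + 11 + 7) / 2 = 22 / 2 = 11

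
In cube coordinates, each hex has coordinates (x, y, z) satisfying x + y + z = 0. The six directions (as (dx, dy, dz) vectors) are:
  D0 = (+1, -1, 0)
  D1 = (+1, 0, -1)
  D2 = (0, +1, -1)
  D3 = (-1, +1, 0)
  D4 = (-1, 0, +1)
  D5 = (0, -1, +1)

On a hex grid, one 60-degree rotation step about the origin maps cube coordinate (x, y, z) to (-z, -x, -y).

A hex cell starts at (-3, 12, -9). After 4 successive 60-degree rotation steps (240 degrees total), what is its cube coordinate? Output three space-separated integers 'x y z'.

Start: (-3, 12, -9)
Step 1: (-3, 12, -9) -> (-(-9), -(-3), -(12)) = (9, 3, -12)
Step 2: (9, 3, -12) -> (-(-12), -(9), -(3)) = (12, -9, -3)
Step 3: (12, -9, -3) -> (-(-3), -(12), -(-9)) = (3, -12, 9)
Step 4: (3, -12, 9) -> (-(9), -(3), -(-12)) = (-9, -3, 12)

Answer: -9 -3 12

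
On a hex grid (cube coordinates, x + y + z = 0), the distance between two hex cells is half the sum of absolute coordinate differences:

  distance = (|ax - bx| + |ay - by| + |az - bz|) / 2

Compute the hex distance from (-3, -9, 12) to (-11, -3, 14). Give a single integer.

|ax - bx| = |-3 - (-11)| = 8
|ay - by| = |-9 - (-3)| = 6
|az - bz| = |12 - 14| = 2
distance = (8 + 6 + 2) / 2 = 16 / 2 = 8

Answer: 8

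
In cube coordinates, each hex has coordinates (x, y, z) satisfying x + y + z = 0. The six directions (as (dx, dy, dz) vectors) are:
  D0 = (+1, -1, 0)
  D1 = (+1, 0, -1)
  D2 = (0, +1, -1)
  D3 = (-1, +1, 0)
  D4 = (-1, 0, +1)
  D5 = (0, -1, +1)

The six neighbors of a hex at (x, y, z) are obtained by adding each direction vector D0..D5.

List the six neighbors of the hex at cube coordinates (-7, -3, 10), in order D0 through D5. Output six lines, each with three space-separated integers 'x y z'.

Center: (-7, -3, 10). Add each direction:
  D0: (-7, -3, 10) + (1, -1, 0) = (-6, -4, 10)
  D1: (-7, -3, 10) + (1, 0, -1) = (-6, -3, 9)
  D2: (-7, -3, 10) + (0, 1, -1) = (-7, -2, 9)
  D3: (-7, -3, 10) + (-1, 1, 0) = (-8, -2, 10)
  D4: (-7, -3, 10) + (-1, 0, 1) = (-8, -3, 11)
  D5: (-7, -3, 10) + (0, -1, 1) = (-7, -4, 11)

Answer: -6 -4 10
-6 -3 9
-7 -2 9
-8 -2 10
-8 -3 11
-7 -4 11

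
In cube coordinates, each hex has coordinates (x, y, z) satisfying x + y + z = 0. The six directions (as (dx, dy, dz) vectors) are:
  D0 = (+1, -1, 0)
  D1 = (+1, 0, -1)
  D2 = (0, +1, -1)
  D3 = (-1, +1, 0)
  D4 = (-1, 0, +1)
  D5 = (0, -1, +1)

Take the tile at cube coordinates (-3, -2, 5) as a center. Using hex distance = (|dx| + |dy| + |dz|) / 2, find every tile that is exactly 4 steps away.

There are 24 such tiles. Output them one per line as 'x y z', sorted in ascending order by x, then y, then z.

Answer: -7 -2 9
-7 -1 8
-7 0 7
-7 1 6
-7 2 5
-6 -3 9
-6 2 4
-5 -4 9
-5 2 3
-4 -5 9
-4 2 2
-3 -6 9
-3 2 1
-2 -6 8
-2 1 1
-1 -6 7
-1 0 1
0 -6 6
0 -1 1
1 -6 5
1 -5 4
1 -4 3
1 -3 2
1 -2 1

Derivation:
Walk ring at distance 4 from (-3, -2, 5):
Start at center + D4*4 = (-7, -2, 9)
  hex 0: (-7, -2, 9)
  hex 1: (-6, -3, 9)
  hex 2: (-5, -4, 9)
  hex 3: (-4, -5, 9)
  hex 4: (-3, -6, 9)
  hex 5: (-2, -6, 8)
  hex 6: (-1, -6, 7)
  hex 7: (0, -6, 6)
  hex 8: (1, -6, 5)
  hex 9: (1, -5, 4)
  hex 10: (1, -4, 3)
  hex 11: (1, -3, 2)
  hex 12: (1, -2, 1)
  hex 13: (0, -1, 1)
  hex 14: (-1, 0, 1)
  hex 15: (-2, 1, 1)
  hex 16: (-3, 2, 1)
  hex 17: (-4, 2, 2)
  hex 18: (-5, 2, 3)
  hex 19: (-6, 2, 4)
  hex 20: (-7, 2, 5)
  hex 21: (-7, 1, 6)
  hex 22: (-7, 0, 7)
  hex 23: (-7, -1, 8)
Sorted: 24 hexes.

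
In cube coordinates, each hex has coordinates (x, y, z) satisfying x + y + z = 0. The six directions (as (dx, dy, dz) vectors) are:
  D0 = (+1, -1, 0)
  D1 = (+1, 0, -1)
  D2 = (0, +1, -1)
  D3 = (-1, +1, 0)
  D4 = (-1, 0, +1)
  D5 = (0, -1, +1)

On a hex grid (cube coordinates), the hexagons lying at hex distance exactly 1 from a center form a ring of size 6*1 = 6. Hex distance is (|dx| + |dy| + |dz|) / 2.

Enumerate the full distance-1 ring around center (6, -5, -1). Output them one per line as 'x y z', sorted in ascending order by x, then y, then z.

Walk ring at distance 1 from (6, -5, -1):
Start at center + D4*1 = (5, -5, 0)
  hex 0: (5, -5, 0)
  hex 1: (6, -6, 0)
  hex 2: (7, -6, -1)
  hex 3: (7, -5, -2)
  hex 4: (6, -4, -2)
  hex 5: (5, -4, -1)
Sorted: 6 hexes.

Answer: 5 -5 0
5 -4 -1
6 -6 0
6 -4 -2
7 -6 -1
7 -5 -2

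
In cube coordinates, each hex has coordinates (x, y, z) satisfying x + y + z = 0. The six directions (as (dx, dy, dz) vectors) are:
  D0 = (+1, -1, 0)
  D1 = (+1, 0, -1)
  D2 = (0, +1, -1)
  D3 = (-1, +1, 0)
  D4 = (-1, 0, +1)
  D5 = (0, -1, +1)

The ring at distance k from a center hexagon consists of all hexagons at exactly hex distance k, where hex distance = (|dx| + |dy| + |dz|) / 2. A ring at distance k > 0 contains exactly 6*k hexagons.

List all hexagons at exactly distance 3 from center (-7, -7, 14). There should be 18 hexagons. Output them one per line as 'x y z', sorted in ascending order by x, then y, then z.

Walk ring at distance 3 from (-7, -7, 14):
Start at center + D4*3 = (-10, -7, 17)
  hex 0: (-10, -7, 17)
  hex 1: (-9, -8, 17)
  hex 2: (-8, -9, 17)
  hex 3: (-7, -10, 17)
  hex 4: (-6, -10, 16)
  hex 5: (-5, -10, 15)
  hex 6: (-4, -10, 14)
  hex 7: (-4, -9, 13)
  hex 8: (-4, -8, 12)
  hex 9: (-4, -7, 11)
  hex 10: (-5, -6, 11)
  hex 11: (-6, -5, 11)
  hex 12: (-7, -4, 11)
  hex 13: (-8, -4, 12)
  hex 14: (-9, -4, 13)
  hex 15: (-10, -4, 14)
  hex 16: (-10, -5, 15)
  hex 17: (-10, -6, 16)
Sorted: 18 hexes.

Answer: -10 -7 17
-10 -6 16
-10 -5 15
-10 -4 14
-9 -8 17
-9 -4 13
-8 -9 17
-8 -4 12
-7 -10 17
-7 -4 11
-6 -10 16
-6 -5 11
-5 -10 15
-5 -6 11
-4 -10 14
-4 -9 13
-4 -8 12
-4 -7 11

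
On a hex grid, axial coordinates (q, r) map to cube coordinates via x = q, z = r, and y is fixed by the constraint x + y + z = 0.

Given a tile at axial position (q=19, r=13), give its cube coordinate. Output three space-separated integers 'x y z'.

x = q = 19
z = r = 13
y = -x - z = -(19) - (13) = -32

Answer: 19 -32 13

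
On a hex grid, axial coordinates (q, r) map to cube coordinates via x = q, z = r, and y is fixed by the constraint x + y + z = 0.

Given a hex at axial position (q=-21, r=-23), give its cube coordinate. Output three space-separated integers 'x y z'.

x = q = -21
z = r = -23
y = -x - z = -(-21) - (-23) = 44

Answer: -21 44 -23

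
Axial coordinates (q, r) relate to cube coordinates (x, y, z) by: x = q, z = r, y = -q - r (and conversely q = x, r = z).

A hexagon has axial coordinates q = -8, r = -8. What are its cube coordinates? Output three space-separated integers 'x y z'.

Answer: -8 16 -8

Derivation:
x = q = -8
z = r = -8
y = -x - z = -(-8) - (-8) = 16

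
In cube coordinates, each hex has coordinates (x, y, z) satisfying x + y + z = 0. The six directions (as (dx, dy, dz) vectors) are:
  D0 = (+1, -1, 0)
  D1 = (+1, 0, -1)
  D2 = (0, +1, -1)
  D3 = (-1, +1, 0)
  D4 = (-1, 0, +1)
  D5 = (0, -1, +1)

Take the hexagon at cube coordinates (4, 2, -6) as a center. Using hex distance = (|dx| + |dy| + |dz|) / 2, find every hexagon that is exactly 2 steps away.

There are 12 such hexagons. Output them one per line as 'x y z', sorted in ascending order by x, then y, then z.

Walk ring at distance 2 from (4, 2, -6):
Start at center + D4*2 = (2, 2, -4)
  hex 0: (2, 2, -4)
  hex 1: (3, 1, -4)
  hex 2: (4, 0, -4)
  hex 3: (5, 0, -5)
  hex 4: (6, 0, -6)
  hex 5: (6, 1, -7)
  hex 6: (6, 2, -8)
  hex 7: (5, 3, -8)
  hex 8: (4, 4, -8)
  hex 9: (3, 4, -7)
  hex 10: (2, 4, -6)
  hex 11: (2, 3, -5)
Sorted: 12 hexes.

Answer: 2 2 -4
2 3 -5
2 4 -6
3 1 -4
3 4 -7
4 0 -4
4 4 -8
5 0 -5
5 3 -8
6 0 -6
6 1 -7
6 2 -8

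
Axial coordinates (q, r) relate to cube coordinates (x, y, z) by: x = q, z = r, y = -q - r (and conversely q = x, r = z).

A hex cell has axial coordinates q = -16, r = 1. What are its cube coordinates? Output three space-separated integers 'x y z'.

Answer: -16 15 1

Derivation:
x = q = -16
z = r = 1
y = -x - z = -(-16) - (1) = 15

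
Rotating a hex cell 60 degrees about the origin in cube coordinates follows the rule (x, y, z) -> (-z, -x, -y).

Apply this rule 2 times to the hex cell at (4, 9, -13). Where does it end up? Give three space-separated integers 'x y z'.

Answer: 9 -13 4

Derivation:
Start: (4, 9, -13)
Step 1: (4, 9, -13) -> (-(-13), -(4), -(9)) = (13, -4, -9)
Step 2: (13, -4, -9) -> (-(-9), -(13), -(-4)) = (9, -13, 4)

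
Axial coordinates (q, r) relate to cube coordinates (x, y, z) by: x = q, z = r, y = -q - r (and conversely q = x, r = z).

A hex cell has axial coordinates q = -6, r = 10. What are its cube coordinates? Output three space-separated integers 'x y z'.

Answer: -6 -4 10

Derivation:
x = q = -6
z = r = 10
y = -x - z = -(-6) - (10) = -4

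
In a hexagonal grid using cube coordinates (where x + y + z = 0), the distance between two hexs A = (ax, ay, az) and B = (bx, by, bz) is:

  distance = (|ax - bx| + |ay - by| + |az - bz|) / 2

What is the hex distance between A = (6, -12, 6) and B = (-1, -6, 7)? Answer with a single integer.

Answer: 7

Derivation:
|ax - bx| = |6 - (-1)| = 7
|ay - by| = |-12 - (-6)| = 6
|az - bz| = |6 - 7| = 1
distance = (7 + 6 + 1) / 2 = 14 / 2 = 7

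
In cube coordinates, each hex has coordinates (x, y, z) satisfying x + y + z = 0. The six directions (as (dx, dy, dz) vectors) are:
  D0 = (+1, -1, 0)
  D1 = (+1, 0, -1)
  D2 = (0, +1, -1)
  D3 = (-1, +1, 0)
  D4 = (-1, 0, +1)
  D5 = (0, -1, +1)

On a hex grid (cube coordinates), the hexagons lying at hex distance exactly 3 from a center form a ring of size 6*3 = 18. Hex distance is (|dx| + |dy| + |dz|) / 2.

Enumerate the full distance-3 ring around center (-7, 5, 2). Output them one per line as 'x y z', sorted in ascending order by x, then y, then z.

Answer: -10 5 5
-10 6 4
-10 7 3
-10 8 2
-9 4 5
-9 8 1
-8 3 5
-8 8 0
-7 2 5
-7 8 -1
-6 2 4
-6 7 -1
-5 2 3
-5 6 -1
-4 2 2
-4 3 1
-4 4 0
-4 5 -1

Derivation:
Walk ring at distance 3 from (-7, 5, 2):
Start at center + D4*3 = (-10, 5, 5)
  hex 0: (-10, 5, 5)
  hex 1: (-9, 4, 5)
  hex 2: (-8, 3, 5)
  hex 3: (-7, 2, 5)
  hex 4: (-6, 2, 4)
  hex 5: (-5, 2, 3)
  hex 6: (-4, 2, 2)
  hex 7: (-4, 3, 1)
  hex 8: (-4, 4, 0)
  hex 9: (-4, 5, -1)
  hex 10: (-5, 6, -1)
  hex 11: (-6, 7, -1)
  hex 12: (-7, 8, -1)
  hex 13: (-8, 8, 0)
  hex 14: (-9, 8, 1)
  hex 15: (-10, 8, 2)
  hex 16: (-10, 7, 3)
  hex 17: (-10, 6, 4)
Sorted: 18 hexes.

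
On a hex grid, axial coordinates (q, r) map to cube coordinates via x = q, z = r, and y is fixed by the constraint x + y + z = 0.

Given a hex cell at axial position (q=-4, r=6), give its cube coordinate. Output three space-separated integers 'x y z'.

x = q = -4
z = r = 6
y = -x - z = -(-4) - (6) = -2

Answer: -4 -2 6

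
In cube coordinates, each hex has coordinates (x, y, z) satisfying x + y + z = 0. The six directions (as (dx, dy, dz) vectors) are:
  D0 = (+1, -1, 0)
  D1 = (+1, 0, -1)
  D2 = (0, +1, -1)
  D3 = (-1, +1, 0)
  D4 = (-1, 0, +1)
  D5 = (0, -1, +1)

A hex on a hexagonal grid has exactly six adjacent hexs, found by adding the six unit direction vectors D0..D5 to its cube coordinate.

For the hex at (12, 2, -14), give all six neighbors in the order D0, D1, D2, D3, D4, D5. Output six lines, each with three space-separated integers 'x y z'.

Center: (12, 2, -14). Add each direction:
  D0: (12, 2, -14) + (1, -1, 0) = (13, 1, -14)
  D1: (12, 2, -14) + (1, 0, -1) = (13, 2, -15)
  D2: (12, 2, -14) + (0, 1, -1) = (12, 3, -15)
  D3: (12, 2, -14) + (-1, 1, 0) = (11, 3, -14)
  D4: (12, 2, -14) + (-1, 0, 1) = (11, 2, -13)
  D5: (12, 2, -14) + (0, -1, 1) = (12, 1, -13)

Answer: 13 1 -14
13 2 -15
12 3 -15
11 3 -14
11 2 -13
12 1 -13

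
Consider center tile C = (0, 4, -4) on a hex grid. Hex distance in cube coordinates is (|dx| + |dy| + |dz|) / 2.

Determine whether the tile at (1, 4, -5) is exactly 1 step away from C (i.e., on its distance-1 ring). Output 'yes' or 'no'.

|px - cx| = |1 - 0| = 1
|py - cy| = |4 - 4| = 0
|pz - cz| = |-5 - (-4)| = 1
distance = (1+0+1)/2 = 2/2 = 1
radius = 1; distance == radius -> yes

Answer: yes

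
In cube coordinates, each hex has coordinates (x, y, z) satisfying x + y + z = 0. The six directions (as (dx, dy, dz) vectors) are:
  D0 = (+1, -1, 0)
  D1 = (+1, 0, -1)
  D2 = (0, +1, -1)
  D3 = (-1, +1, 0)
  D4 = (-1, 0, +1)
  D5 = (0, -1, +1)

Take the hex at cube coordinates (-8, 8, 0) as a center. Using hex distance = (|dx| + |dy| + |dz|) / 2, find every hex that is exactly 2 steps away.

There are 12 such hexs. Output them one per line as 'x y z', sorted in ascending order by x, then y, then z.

Walk ring at distance 2 from (-8, 8, 0):
Start at center + D4*2 = (-10, 8, 2)
  hex 0: (-10, 8, 2)
  hex 1: (-9, 7, 2)
  hex 2: (-8, 6, 2)
  hex 3: (-7, 6, 1)
  hex 4: (-6, 6, 0)
  hex 5: (-6, 7, -1)
  hex 6: (-6, 8, -2)
  hex 7: (-7, 9, -2)
  hex 8: (-8, 10, -2)
  hex 9: (-9, 10, -1)
  hex 10: (-10, 10, 0)
  hex 11: (-10, 9, 1)
Sorted: 12 hexes.

Answer: -10 8 2
-10 9 1
-10 10 0
-9 7 2
-9 10 -1
-8 6 2
-8 10 -2
-7 6 1
-7 9 -2
-6 6 0
-6 7 -1
-6 8 -2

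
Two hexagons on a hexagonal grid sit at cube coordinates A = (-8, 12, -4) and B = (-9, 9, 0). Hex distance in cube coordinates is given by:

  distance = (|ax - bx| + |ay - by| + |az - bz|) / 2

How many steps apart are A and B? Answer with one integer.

Answer: 4

Derivation:
|ax - bx| = |-8 - (-9)| = 1
|ay - by| = |12 - 9| = 3
|az - bz| = |-4 - 0| = 4
distance = (1 + 3 + 4) / 2 = 8 / 2 = 4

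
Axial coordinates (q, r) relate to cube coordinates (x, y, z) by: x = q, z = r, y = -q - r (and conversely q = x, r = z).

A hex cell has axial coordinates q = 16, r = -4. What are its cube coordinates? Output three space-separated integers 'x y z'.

Answer: 16 -12 -4

Derivation:
x = q = 16
z = r = -4
y = -x - z = -(16) - (-4) = -12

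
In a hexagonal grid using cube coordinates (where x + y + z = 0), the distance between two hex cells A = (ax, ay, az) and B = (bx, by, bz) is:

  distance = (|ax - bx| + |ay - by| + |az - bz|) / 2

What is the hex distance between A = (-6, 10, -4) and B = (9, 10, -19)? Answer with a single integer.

|ax - bx| = |-6 - 9| = 15
|ay - by| = |10 - 10| = 0
|az - bz| = |-4 - (-19)| = 15
distance = (15 + 0 + 15) / 2 = 30 / 2 = 15

Answer: 15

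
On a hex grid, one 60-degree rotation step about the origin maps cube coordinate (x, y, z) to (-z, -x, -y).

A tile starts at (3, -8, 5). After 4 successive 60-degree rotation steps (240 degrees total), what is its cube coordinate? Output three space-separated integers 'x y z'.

Start: (3, -8, 5)
Step 1: (3, -8, 5) -> (-(5), -(3), -(-8)) = (-5, -3, 8)
Step 2: (-5, -3, 8) -> (-(8), -(-5), -(-3)) = (-8, 5, 3)
Step 3: (-8, 5, 3) -> (-(3), -(-8), -(5)) = (-3, 8, -5)
Step 4: (-3, 8, -5) -> (-(-5), -(-3), -(8)) = (5, 3, -8)

Answer: 5 3 -8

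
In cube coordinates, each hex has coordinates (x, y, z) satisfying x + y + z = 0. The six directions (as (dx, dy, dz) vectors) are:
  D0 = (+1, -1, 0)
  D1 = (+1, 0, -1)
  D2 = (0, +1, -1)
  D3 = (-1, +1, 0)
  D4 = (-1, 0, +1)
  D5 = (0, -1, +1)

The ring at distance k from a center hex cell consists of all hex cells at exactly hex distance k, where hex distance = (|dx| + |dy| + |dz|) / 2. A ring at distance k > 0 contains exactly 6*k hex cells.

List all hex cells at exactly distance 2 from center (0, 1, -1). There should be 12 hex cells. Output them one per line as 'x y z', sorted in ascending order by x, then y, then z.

Walk ring at distance 2 from (0, 1, -1):
Start at center + D4*2 = (-2, 1, 1)
  hex 0: (-2, 1, 1)
  hex 1: (-1, 0, 1)
  hex 2: (0, -1, 1)
  hex 3: (1, -1, 0)
  hex 4: (2, -1, -1)
  hex 5: (2, 0, -2)
  hex 6: (2, 1, -3)
  hex 7: (1, 2, -3)
  hex 8: (0, 3, -3)
  hex 9: (-1, 3, -2)
  hex 10: (-2, 3, -1)
  hex 11: (-2, 2, 0)
Sorted: 12 hexes.

Answer: -2 1 1
-2 2 0
-2 3 -1
-1 0 1
-1 3 -2
0 -1 1
0 3 -3
1 -1 0
1 2 -3
2 -1 -1
2 0 -2
2 1 -3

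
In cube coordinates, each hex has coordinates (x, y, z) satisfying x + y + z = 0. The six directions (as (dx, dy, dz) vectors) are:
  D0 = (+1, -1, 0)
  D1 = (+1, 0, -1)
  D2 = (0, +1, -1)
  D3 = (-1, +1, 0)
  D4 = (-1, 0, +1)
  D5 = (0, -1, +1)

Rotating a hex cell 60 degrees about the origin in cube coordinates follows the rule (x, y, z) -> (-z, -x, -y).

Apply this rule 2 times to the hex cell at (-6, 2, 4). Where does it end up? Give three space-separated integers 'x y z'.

Answer: 2 4 -6

Derivation:
Start: (-6, 2, 4)
Step 1: (-6, 2, 4) -> (-(4), -(-6), -(2)) = (-4, 6, -2)
Step 2: (-4, 6, -2) -> (-(-2), -(-4), -(6)) = (2, 4, -6)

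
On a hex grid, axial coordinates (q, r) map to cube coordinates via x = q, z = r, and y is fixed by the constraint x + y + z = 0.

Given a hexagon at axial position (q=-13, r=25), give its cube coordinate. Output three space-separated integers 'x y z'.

Answer: -13 -12 25

Derivation:
x = q = -13
z = r = 25
y = -x - z = -(-13) - (25) = -12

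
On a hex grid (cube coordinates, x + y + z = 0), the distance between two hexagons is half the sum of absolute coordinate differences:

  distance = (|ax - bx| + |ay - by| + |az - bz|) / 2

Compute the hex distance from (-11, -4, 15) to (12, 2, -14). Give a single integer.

|ax - bx| = |-11 - 12| = 23
|ay - by| = |-4 - 2| = 6
|az - bz| = |15 - (-14)| = 29
distance = (23 + 6 + 29) / 2 = 58 / 2 = 29

Answer: 29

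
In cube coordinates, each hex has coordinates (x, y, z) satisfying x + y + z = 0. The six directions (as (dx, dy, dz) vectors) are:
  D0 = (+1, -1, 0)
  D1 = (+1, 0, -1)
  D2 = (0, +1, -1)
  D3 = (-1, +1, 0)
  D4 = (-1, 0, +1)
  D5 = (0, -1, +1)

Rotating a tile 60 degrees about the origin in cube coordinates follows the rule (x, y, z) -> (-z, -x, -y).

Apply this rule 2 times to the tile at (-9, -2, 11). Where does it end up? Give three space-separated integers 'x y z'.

Start: (-9, -2, 11)
Step 1: (-9, -2, 11) -> (-(11), -(-9), -(-2)) = (-11, 9, 2)
Step 2: (-11, 9, 2) -> (-(2), -(-11), -(9)) = (-2, 11, -9)

Answer: -2 11 -9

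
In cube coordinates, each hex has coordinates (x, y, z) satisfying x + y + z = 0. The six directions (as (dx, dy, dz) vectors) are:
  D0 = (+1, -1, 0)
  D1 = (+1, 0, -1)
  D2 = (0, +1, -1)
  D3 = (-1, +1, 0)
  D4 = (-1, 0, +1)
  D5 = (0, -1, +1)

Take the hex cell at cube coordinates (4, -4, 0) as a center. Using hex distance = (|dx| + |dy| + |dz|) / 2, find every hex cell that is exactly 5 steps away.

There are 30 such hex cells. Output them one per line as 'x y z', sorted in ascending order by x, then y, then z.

Answer: -1 -4 5
-1 -3 4
-1 -2 3
-1 -1 2
-1 0 1
-1 1 0
0 -5 5
0 1 -1
1 -6 5
1 1 -2
2 -7 5
2 1 -3
3 -8 5
3 1 -4
4 -9 5
4 1 -5
5 -9 4
5 0 -5
6 -9 3
6 -1 -5
7 -9 2
7 -2 -5
8 -9 1
8 -3 -5
9 -9 0
9 -8 -1
9 -7 -2
9 -6 -3
9 -5 -4
9 -4 -5

Derivation:
Walk ring at distance 5 from (4, -4, 0):
Start at center + D4*5 = (-1, -4, 5)
  hex 0: (-1, -4, 5)
  hex 1: (0, -5, 5)
  hex 2: (1, -6, 5)
  hex 3: (2, -7, 5)
  hex 4: (3, -8, 5)
  hex 5: (4, -9, 5)
  hex 6: (5, -9, 4)
  hex 7: (6, -9, 3)
  hex 8: (7, -9, 2)
  hex 9: (8, -9, 1)
  hex 10: (9, -9, 0)
  hex 11: (9, -8, -1)
  hex 12: (9, -7, -2)
  hex 13: (9, -6, -3)
  hex 14: (9, -5, -4)
  hex 15: (9, -4, -5)
  hex 16: (8, -3, -5)
  hex 17: (7, -2, -5)
  hex 18: (6, -1, -5)
  hex 19: (5, 0, -5)
  hex 20: (4, 1, -5)
  hex 21: (3, 1, -4)
  hex 22: (2, 1, -3)
  hex 23: (1, 1, -2)
  hex 24: (0, 1, -1)
  hex 25: (-1, 1, 0)
  hex 26: (-1, 0, 1)
  hex 27: (-1, -1, 2)
  hex 28: (-1, -2, 3)
  hex 29: (-1, -3, 4)
Sorted: 30 hexes.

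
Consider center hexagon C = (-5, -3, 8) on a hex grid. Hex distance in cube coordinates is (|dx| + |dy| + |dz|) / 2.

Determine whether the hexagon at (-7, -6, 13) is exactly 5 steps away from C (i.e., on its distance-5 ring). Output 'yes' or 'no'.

Answer: yes

Derivation:
|px - cx| = |-7 - (-5)| = 2
|py - cy| = |-6 - (-3)| = 3
|pz - cz| = |13 - 8| = 5
distance = (2+3+5)/2 = 10/2 = 5
radius = 5; distance == radius -> yes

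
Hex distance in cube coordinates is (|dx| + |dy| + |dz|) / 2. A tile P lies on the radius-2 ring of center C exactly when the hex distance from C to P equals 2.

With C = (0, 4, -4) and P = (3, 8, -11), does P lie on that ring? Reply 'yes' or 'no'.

|px - cx| = |3 - 0| = 3
|py - cy| = |8 - 4| = 4
|pz - cz| = |-11 - (-4)| = 7
distance = (3+4+7)/2 = 14/2 = 7
radius = 2; distance != radius -> no

Answer: no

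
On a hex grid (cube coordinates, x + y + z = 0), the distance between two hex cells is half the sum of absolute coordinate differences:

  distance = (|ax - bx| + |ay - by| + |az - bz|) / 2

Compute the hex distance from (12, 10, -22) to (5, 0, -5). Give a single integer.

|ax - bx| = |12 - 5| = 7
|ay - by| = |10 - 0| = 10
|az - bz| = |-22 - (-5)| = 17
distance = (7 + 10 + 17) / 2 = 34 / 2 = 17

Answer: 17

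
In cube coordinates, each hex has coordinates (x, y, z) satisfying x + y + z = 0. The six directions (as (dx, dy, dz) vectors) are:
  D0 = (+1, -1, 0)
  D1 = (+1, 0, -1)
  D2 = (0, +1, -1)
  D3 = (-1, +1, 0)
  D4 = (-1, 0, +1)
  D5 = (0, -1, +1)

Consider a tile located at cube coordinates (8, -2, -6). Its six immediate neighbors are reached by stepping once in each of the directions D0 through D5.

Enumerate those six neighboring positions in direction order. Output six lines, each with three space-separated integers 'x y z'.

Center: (8, -2, -6). Add each direction:
  D0: (8, -2, -6) + (1, -1, 0) = (9, -3, -6)
  D1: (8, -2, -6) + (1, 0, -1) = (9, -2, -7)
  D2: (8, -2, -6) + (0, 1, -1) = (8, -1, -7)
  D3: (8, -2, -6) + (-1, 1, 0) = (7, -1, -6)
  D4: (8, -2, -6) + (-1, 0, 1) = (7, -2, -5)
  D5: (8, -2, -6) + (0, -1, 1) = (8, -3, -5)

Answer: 9 -3 -6
9 -2 -7
8 -1 -7
7 -1 -6
7 -2 -5
8 -3 -5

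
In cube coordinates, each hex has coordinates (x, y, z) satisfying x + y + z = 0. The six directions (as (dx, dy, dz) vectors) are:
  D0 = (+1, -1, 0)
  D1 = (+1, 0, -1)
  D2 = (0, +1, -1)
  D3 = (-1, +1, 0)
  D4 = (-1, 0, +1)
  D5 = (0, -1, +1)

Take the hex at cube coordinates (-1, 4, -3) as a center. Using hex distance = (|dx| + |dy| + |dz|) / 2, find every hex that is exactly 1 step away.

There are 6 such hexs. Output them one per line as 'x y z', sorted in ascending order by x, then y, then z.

Answer: -2 4 -2
-2 5 -3
-1 3 -2
-1 5 -4
0 3 -3
0 4 -4

Derivation:
Walk ring at distance 1 from (-1, 4, -3):
Start at center + D4*1 = (-2, 4, -2)
  hex 0: (-2, 4, -2)
  hex 1: (-1, 3, -2)
  hex 2: (0, 3, -3)
  hex 3: (0, 4, -4)
  hex 4: (-1, 5, -4)
  hex 5: (-2, 5, -3)
Sorted: 6 hexes.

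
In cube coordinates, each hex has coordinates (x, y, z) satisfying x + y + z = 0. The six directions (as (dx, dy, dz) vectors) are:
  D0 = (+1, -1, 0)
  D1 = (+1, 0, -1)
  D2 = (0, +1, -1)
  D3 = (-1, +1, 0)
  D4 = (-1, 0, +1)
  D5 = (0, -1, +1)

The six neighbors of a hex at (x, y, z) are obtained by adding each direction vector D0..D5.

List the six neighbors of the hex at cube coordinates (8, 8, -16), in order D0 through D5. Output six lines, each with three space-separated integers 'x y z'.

Answer: 9 7 -16
9 8 -17
8 9 -17
7 9 -16
7 8 -15
8 7 -15

Derivation:
Center: (8, 8, -16). Add each direction:
  D0: (8, 8, -16) + (1, -1, 0) = (9, 7, -16)
  D1: (8, 8, -16) + (1, 0, -1) = (9, 8, -17)
  D2: (8, 8, -16) + (0, 1, -1) = (8, 9, -17)
  D3: (8, 8, -16) + (-1, 1, 0) = (7, 9, -16)
  D4: (8, 8, -16) + (-1, 0, 1) = (7, 8, -15)
  D5: (8, 8, -16) + (0, -1, 1) = (8, 7, -15)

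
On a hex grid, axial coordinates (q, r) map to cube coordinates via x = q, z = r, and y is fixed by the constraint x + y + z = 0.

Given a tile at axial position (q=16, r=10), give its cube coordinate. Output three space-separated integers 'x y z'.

x = q = 16
z = r = 10
y = -x - z = -(16) - (10) = -26

Answer: 16 -26 10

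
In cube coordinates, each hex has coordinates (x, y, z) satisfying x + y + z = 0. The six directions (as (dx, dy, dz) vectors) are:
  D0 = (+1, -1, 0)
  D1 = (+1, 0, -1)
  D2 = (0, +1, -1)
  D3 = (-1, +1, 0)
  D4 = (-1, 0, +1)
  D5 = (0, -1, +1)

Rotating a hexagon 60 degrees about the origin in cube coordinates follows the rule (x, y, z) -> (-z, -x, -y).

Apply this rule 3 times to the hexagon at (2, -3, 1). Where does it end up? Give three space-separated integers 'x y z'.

Start: (2, -3, 1)
Step 1: (2, -3, 1) -> (-(1), -(2), -(-3)) = (-1, -2, 3)
Step 2: (-1, -2, 3) -> (-(3), -(-1), -(-2)) = (-3, 1, 2)
Step 3: (-3, 1, 2) -> (-(2), -(-3), -(1)) = (-2, 3, -1)

Answer: -2 3 -1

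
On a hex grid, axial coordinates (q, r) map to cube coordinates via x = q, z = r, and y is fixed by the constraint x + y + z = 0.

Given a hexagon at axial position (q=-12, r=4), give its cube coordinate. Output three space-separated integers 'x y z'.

x = q = -12
z = r = 4
y = -x - z = -(-12) - (4) = 8

Answer: -12 8 4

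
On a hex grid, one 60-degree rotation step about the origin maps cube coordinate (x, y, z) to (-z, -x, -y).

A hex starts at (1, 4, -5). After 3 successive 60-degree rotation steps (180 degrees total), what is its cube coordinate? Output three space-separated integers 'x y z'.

Start: (1, 4, -5)
Step 1: (1, 4, -5) -> (-(-5), -(1), -(4)) = (5, -1, -4)
Step 2: (5, -1, -4) -> (-(-4), -(5), -(-1)) = (4, -5, 1)
Step 3: (4, -5, 1) -> (-(1), -(4), -(-5)) = (-1, -4, 5)

Answer: -1 -4 5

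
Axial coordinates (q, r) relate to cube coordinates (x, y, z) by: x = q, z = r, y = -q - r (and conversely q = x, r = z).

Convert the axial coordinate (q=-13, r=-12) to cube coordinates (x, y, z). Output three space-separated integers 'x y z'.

Answer: -13 25 -12

Derivation:
x = q = -13
z = r = -12
y = -x - z = -(-13) - (-12) = 25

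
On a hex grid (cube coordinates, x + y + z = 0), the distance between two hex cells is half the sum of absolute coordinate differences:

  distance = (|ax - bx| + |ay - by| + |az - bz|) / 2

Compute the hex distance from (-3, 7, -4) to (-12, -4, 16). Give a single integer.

Answer: 20

Derivation:
|ax - bx| = |-3 - (-12)| = 9
|ay - by| = |7 - (-4)| = 11
|az - bz| = |-4 - 16| = 20
distance = (9 + 11 + 20) / 2 = 40 / 2 = 20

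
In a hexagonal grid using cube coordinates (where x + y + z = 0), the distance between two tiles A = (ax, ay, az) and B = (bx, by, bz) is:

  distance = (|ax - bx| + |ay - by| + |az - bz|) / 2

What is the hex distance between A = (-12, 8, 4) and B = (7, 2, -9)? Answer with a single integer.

|ax - bx| = |-12 - 7| = 19
|ay - by| = |8 - 2| = 6
|az - bz| = |4 - (-9)| = 13
distance = (19 + 6 + 13) / 2 = 38 / 2 = 19

Answer: 19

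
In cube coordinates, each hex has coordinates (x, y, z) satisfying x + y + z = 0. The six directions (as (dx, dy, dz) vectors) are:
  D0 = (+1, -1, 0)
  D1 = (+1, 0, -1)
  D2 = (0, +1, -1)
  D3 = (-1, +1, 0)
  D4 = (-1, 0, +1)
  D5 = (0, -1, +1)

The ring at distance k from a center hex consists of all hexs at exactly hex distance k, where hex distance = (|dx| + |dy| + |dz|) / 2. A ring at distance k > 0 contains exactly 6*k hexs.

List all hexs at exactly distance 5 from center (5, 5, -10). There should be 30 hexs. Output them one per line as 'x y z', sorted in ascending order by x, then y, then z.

Walk ring at distance 5 from (5, 5, -10):
Start at center + D4*5 = (0, 5, -5)
  hex 0: (0, 5, -5)
  hex 1: (1, 4, -5)
  hex 2: (2, 3, -5)
  hex 3: (3, 2, -5)
  hex 4: (4, 1, -5)
  hex 5: (5, 0, -5)
  hex 6: (6, 0, -6)
  hex 7: (7, 0, -7)
  hex 8: (8, 0, -8)
  hex 9: (9, 0, -9)
  hex 10: (10, 0, -10)
  hex 11: (10, 1, -11)
  hex 12: (10, 2, -12)
  hex 13: (10, 3, -13)
  hex 14: (10, 4, -14)
  hex 15: (10, 5, -15)
  hex 16: (9, 6, -15)
  hex 17: (8, 7, -15)
  hex 18: (7, 8, -15)
  hex 19: (6, 9, -15)
  hex 20: (5, 10, -15)
  hex 21: (4, 10, -14)
  hex 22: (3, 10, -13)
  hex 23: (2, 10, -12)
  hex 24: (1, 10, -11)
  hex 25: (0, 10, -10)
  hex 26: (0, 9, -9)
  hex 27: (0, 8, -8)
  hex 28: (0, 7, -7)
  hex 29: (0, 6, -6)
Sorted: 30 hexes.

Answer: 0 5 -5
0 6 -6
0 7 -7
0 8 -8
0 9 -9
0 10 -10
1 4 -5
1 10 -11
2 3 -5
2 10 -12
3 2 -5
3 10 -13
4 1 -5
4 10 -14
5 0 -5
5 10 -15
6 0 -6
6 9 -15
7 0 -7
7 8 -15
8 0 -8
8 7 -15
9 0 -9
9 6 -15
10 0 -10
10 1 -11
10 2 -12
10 3 -13
10 4 -14
10 5 -15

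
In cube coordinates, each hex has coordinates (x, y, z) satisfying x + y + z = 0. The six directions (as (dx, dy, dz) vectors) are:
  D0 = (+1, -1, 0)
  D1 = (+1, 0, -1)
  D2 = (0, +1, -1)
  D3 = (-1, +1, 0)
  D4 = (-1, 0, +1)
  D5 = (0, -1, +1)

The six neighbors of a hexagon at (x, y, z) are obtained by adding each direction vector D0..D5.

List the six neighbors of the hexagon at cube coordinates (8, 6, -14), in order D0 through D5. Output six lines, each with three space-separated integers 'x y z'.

Center: (8, 6, -14). Add each direction:
  D0: (8, 6, -14) + (1, -1, 0) = (9, 5, -14)
  D1: (8, 6, -14) + (1, 0, -1) = (9, 6, -15)
  D2: (8, 6, -14) + (0, 1, -1) = (8, 7, -15)
  D3: (8, 6, -14) + (-1, 1, 0) = (7, 7, -14)
  D4: (8, 6, -14) + (-1, 0, 1) = (7, 6, -13)
  D5: (8, 6, -14) + (0, -1, 1) = (8, 5, -13)

Answer: 9 5 -14
9 6 -15
8 7 -15
7 7 -14
7 6 -13
8 5 -13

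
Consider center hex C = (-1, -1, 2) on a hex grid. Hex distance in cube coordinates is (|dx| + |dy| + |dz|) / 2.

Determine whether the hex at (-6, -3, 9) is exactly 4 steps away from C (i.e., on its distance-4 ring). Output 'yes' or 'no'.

Answer: no

Derivation:
|px - cx| = |-6 - (-1)| = 5
|py - cy| = |-3 - (-1)| = 2
|pz - cz| = |9 - 2| = 7
distance = (5+2+7)/2 = 14/2 = 7
radius = 4; distance != radius -> no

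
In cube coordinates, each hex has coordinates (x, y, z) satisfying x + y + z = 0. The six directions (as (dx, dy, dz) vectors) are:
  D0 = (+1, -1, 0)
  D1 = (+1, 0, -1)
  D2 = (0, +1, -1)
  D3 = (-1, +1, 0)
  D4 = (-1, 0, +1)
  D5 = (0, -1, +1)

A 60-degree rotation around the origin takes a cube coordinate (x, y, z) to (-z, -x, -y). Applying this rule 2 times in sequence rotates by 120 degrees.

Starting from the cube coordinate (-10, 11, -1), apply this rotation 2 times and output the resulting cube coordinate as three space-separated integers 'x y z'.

Start: (-10, 11, -1)
Step 1: (-10, 11, -1) -> (-(-1), -(-10), -(11)) = (1, 10, -11)
Step 2: (1, 10, -11) -> (-(-11), -(1), -(10)) = (11, -1, -10)

Answer: 11 -1 -10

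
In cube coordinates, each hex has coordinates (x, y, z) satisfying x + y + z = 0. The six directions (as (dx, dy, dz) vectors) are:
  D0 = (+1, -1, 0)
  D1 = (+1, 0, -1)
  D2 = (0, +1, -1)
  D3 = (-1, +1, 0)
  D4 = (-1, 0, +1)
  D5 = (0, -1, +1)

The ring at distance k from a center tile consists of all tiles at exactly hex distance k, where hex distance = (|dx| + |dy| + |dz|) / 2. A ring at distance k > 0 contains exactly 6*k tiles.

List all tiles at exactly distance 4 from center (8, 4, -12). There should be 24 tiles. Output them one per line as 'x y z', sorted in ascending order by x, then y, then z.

Answer: 4 4 -8
4 5 -9
4 6 -10
4 7 -11
4 8 -12
5 3 -8
5 8 -13
6 2 -8
6 8 -14
7 1 -8
7 8 -15
8 0 -8
8 8 -16
9 0 -9
9 7 -16
10 0 -10
10 6 -16
11 0 -11
11 5 -16
12 0 -12
12 1 -13
12 2 -14
12 3 -15
12 4 -16

Derivation:
Walk ring at distance 4 from (8, 4, -12):
Start at center + D4*4 = (4, 4, -8)
  hex 0: (4, 4, -8)
  hex 1: (5, 3, -8)
  hex 2: (6, 2, -8)
  hex 3: (7, 1, -8)
  hex 4: (8, 0, -8)
  hex 5: (9, 0, -9)
  hex 6: (10, 0, -10)
  hex 7: (11, 0, -11)
  hex 8: (12, 0, -12)
  hex 9: (12, 1, -13)
  hex 10: (12, 2, -14)
  hex 11: (12, 3, -15)
  hex 12: (12, 4, -16)
  hex 13: (11, 5, -16)
  hex 14: (10, 6, -16)
  hex 15: (9, 7, -16)
  hex 16: (8, 8, -16)
  hex 17: (7, 8, -15)
  hex 18: (6, 8, -14)
  hex 19: (5, 8, -13)
  hex 20: (4, 8, -12)
  hex 21: (4, 7, -11)
  hex 22: (4, 6, -10)
  hex 23: (4, 5, -9)
Sorted: 24 hexes.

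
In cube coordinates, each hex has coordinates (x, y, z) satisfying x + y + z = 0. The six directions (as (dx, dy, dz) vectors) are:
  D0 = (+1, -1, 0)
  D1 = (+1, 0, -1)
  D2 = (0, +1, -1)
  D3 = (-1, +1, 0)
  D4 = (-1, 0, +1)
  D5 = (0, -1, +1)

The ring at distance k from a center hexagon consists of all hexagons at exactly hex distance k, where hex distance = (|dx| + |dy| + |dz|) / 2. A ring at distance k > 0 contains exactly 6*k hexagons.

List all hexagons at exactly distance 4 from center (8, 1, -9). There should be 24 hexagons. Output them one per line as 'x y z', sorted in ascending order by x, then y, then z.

Answer: 4 1 -5
4 2 -6
4 3 -7
4 4 -8
4 5 -9
5 0 -5
5 5 -10
6 -1 -5
6 5 -11
7 -2 -5
7 5 -12
8 -3 -5
8 5 -13
9 -3 -6
9 4 -13
10 -3 -7
10 3 -13
11 -3 -8
11 2 -13
12 -3 -9
12 -2 -10
12 -1 -11
12 0 -12
12 1 -13

Derivation:
Walk ring at distance 4 from (8, 1, -9):
Start at center + D4*4 = (4, 1, -5)
  hex 0: (4, 1, -5)
  hex 1: (5, 0, -5)
  hex 2: (6, -1, -5)
  hex 3: (7, -2, -5)
  hex 4: (8, -3, -5)
  hex 5: (9, -3, -6)
  hex 6: (10, -3, -7)
  hex 7: (11, -3, -8)
  hex 8: (12, -3, -9)
  hex 9: (12, -2, -10)
  hex 10: (12, -1, -11)
  hex 11: (12, 0, -12)
  hex 12: (12, 1, -13)
  hex 13: (11, 2, -13)
  hex 14: (10, 3, -13)
  hex 15: (9, 4, -13)
  hex 16: (8, 5, -13)
  hex 17: (7, 5, -12)
  hex 18: (6, 5, -11)
  hex 19: (5, 5, -10)
  hex 20: (4, 5, -9)
  hex 21: (4, 4, -8)
  hex 22: (4, 3, -7)
  hex 23: (4, 2, -6)
Sorted: 24 hexes.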